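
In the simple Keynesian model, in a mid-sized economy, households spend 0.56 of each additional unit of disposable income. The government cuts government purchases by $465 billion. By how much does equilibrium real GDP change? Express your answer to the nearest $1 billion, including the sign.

−$1,057 billion

Spending multiplier = 1/(1 − MPC) = 1/(1 − 0.56) = 1/0.44 ≈ 2.273.
ΔY = k × ΔG = (−$465 billion) / 0.44 ≈ −$1,057 billion.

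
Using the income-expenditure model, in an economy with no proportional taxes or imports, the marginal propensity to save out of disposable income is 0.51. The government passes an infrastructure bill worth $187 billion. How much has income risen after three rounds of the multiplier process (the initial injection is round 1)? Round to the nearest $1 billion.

$324 billion

MPC = 1 − MPS = 1 − 0.51 = 0.49.
Round 1 adds ΔG = $187 billion; each later round is MPC = 0.49 times the previous.
After 3 rounds: 187 + 91.63 + 44.8987 = ΔG·(1 − c^3)/(1 − c) = 187 × (1 − 0.117649)/0.51 ≈ $324 billion.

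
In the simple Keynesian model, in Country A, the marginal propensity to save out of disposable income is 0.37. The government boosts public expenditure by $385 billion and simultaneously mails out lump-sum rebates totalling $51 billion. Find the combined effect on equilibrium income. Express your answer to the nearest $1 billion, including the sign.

MPC = 1 − MPS = 1 − 0.37 = 0.63.
Expenditure multiplier = 1/(1 − MPC) = 1/(1 − 0.63) = 1/0.37 ≈ 2.703.
ΔG contributes k·ΔG = (+$385 billion) / 0.37 ≈ +$1,040.5 billion.
ΔT of −$51 billion changes first-round spending by −c·ΔT = +$32.13 billion, contributing k·(−c·ΔT) = (+$32.13 billion) / 0.37 ≈ +$86.8 billion.
Net ΔY = k(ΔG − c·ΔT) = (+$417.13 billion) / 0.37 ≈ +$1,127 billion.

+$1,127 billion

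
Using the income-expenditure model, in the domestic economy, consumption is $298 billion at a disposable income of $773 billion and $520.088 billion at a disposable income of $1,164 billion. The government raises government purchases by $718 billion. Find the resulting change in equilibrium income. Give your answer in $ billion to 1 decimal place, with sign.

MPC = ΔC/ΔYd = (520.088 − 298)/(1,164 − 773) = 222.088/391 = 0.568.
Spending multiplier = 1/(1 − MPC) = 1/(1 − 0.568) = 1/0.432 ≈ 2.315.
ΔY = k × ΔG = (+$718 billion) / 0.432 ≈ +$1,662 billion.

+$1,662.0 billion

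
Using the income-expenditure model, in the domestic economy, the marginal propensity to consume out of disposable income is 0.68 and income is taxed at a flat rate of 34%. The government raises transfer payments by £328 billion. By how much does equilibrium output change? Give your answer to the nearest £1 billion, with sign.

The transfer change shifts disposable income by +£328 billion, so first-round consumption changes by c·ΔTR = 0.68 × (+£328 billion) = +£223.04 billion.
Expenditure multiplier = 1/(1 − c(1−t)) = 1/(1 − 0.68×0.66) = 1/0.5512 ≈ 1.814.
The transfer multiplier is c × k ≈ 1.234, so ΔY = k × (c·ΔTR) = (+£223.04 billion) / 0.5512 ≈ +£405 billion.

+£405 billion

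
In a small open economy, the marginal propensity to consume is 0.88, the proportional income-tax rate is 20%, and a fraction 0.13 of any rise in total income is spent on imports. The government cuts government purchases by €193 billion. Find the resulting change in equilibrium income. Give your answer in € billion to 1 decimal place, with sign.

−€453.1 billion

Government-spending multiplier = 1/(1 − c(1−t) + m) = 1/(1 − 0.88×0.8 + 0.13) = 1/0.426 ≈ 2.347.
ΔY = k × ΔG = (−€193 billion) / 0.426 ≈ −€453.1 billion.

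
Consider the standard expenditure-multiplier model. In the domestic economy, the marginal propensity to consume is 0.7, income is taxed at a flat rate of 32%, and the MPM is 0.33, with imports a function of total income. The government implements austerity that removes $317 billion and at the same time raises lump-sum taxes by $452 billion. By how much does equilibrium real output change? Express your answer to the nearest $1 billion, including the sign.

−$742 billion

Expenditure multiplier = 1/(1 − c(1−t) + m) = 1/(1 − 0.7×0.68 + 0.33) = 1/0.854 ≈ 1.171.
ΔG contributes k·ΔG = (−$317 billion) / 0.854 ≈ −$371.2 billion.
ΔT of +$452 billion changes first-round spending by −c·ΔT = −$316.4 billion, contributing k·(−c·ΔT) = (−$316.4 billion) / 0.854 ≈ −$370.5 billion.
Net ΔY = k(ΔG − c·ΔT) = (−$633.4 billion) / 0.854 ≈ −$742 billion.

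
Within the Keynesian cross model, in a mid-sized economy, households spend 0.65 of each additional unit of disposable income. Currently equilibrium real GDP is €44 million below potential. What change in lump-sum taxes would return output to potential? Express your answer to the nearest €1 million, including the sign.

Spending multiplier = 1/(1 − MPC) = 1/(1 − 0.65) = 1/0.35 ≈ 2.857.
Tax multiplier = −c·k = −0.65/0.35 ≈ −1.857. Need ΔY = +€44 million, so ΔT = ΔY/(−c·k) = −(+€44 million) × 0.35 / 0.65 ≈ −€24 million.
The government should cut lump-sum taxes by €24 million.

−€24 million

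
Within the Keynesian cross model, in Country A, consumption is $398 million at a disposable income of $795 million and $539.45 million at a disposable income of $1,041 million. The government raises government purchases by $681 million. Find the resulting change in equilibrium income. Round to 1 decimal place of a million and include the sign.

MPC = ΔC/ΔYd = (539.45 − 398)/(1,041 − 795) = 141.45/246 = 0.575.
Spending multiplier = 1/(1 − MPC) = 1/(1 − 0.575) = 1/0.425 ≈ 2.353.
ΔY = k × ΔG = (+$681 million) / 0.425 ≈ +$1,602.4 million.

+$1,602.4 million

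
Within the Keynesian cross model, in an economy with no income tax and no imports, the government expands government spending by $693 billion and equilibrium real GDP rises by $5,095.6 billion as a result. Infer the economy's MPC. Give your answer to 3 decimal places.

Implied spending multiplier k = ΔY/ΔG = 5,095.6/693 ≈ 7.353.
Since k = 1/(1 − MPC), MPC = 1 − 1/k = 1 − ΔG/ΔY = 1 − 693/5,095.6 ≈ 0.864.

0.864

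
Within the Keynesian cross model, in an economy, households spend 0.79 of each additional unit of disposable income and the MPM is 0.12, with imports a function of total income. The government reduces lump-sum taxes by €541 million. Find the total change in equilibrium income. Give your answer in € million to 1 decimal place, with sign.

+€1,295.1 million

A lump-sum tax change of −€541 million shifts disposable income by +€541 million; first-round consumption changes by −c × ΔT = −0.79 × (−€541 million) = +€427.39 million.
Expenditure multiplier = 1/(1 − c + m) = 1/(1 − 0.79 + 0.12) = 1/0.33 ≈ 3.03.
The tax multiplier is −c × k ≈ −2.394, so ΔY = k × (−c·ΔT) = (+€427.39 million) / 0.33 ≈ +€1,295.1 million.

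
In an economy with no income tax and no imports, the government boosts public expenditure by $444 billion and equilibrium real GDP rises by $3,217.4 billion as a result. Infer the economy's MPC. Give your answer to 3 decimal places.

Implied spending multiplier k = ΔY/ΔG = 3,217.4/444 ≈ 7.2464.
Since k = 1/(1 − MPC), MPC = 1 − 1/k = 1 − ΔG/ΔY = 1 − 444/3,217.4 ≈ 0.862.

0.862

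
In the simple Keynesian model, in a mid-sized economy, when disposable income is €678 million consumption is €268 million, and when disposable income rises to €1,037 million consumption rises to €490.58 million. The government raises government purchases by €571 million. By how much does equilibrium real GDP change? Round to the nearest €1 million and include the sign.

MPC = ΔC/ΔYd = (490.58 − 268)/(1,037 − 678) = 222.58/359 = 0.62.
Expenditure multiplier = 1/(1 − MPC) = 1/(1 − 0.62) = 1/0.38 ≈ 2.632.
ΔY = k × ΔG = (+€571 million) / 0.38 ≈ +€1,503 million.

+€1,503 million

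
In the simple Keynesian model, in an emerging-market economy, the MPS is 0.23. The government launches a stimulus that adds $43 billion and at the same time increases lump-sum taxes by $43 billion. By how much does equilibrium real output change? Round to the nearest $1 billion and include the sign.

MPC = 1 − MPS = 1 − 0.23 = 0.77.
Expenditure multiplier = 1/(1 − MPC) = 1/(1 − 0.77) = 1/0.23 ≈ 4.348.
ΔG contributes k·ΔG = (+$43 billion) / 0.23 ≈ +$187 billion.
ΔT of +$43 billion changes first-round spending by −c·ΔT = −$33.11 billion, contributing k·(−c·ΔT) = (−$33.11 billion) / 0.23 ≈ −$144 billion.
With ΔG = ΔT and no other leakages, the balanced-budget multiplier is 1, so ΔY = ΔG = +$43 billion.

+$43 billion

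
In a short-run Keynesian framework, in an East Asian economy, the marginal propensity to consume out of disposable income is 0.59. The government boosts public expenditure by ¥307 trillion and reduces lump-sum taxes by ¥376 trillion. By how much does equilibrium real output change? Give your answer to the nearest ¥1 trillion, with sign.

+¥1,290 trillion

Expenditure multiplier = 1/(1 − MPC) = 1/(1 − 0.59) = 1/0.41 ≈ 2.439.
ΔG contributes k·ΔG = (+¥307 trillion) / 0.41 ≈ +¥748.8 trillion.
ΔT of −¥376 trillion changes first-round spending by −c·ΔT = +¥221.84 trillion, contributing k·(−c·ΔT) = (+¥221.84 trillion) / 0.41 ≈ +¥541.1 trillion.
Net ΔY = k(ΔG − c·ΔT) = (+¥528.84 trillion) / 0.41 ≈ +¥1,290 trillion.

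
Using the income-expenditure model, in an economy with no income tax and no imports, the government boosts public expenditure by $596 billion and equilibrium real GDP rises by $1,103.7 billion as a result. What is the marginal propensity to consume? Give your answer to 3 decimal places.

0.460

Implied spending multiplier k = ΔY/ΔG = 1,103.7/596 ≈ 1.8518.
Since k = 1/(1 − MPC), MPC = 1 − 1/k = 1 − ΔG/ΔY = 1 − 596/1,103.7 ≈ 0.460.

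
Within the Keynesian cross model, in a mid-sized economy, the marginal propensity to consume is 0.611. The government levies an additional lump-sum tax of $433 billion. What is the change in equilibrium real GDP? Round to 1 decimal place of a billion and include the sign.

−$680.1 billion

A lump-sum tax change of +$433 billion shifts disposable income by −$433 billion; first-round consumption changes by −c × ΔT = −0.611 × (+$433 billion) = −$264.563 billion.
Expenditure multiplier = 1/(1 − MPC) = 1/(1 − 0.611) = 1/0.389 ≈ 2.571.
The tax multiplier is −c × k ≈ −1.571, so ΔY = k × (−c·ΔT) = (−$264.563 billion) / 0.389 ≈ −$680.1 billion.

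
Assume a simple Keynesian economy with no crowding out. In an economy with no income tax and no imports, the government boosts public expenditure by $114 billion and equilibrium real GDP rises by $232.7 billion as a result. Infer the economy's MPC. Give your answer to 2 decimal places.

0.51

Implied spending multiplier k = ΔY/ΔG = 232.7/114 ≈ 2.0412.
Since k = 1/(1 − MPC), MPC = 1 − 1/k = 1 − ΔG/ΔY = 1 − 114/232.7 ≈ 0.51.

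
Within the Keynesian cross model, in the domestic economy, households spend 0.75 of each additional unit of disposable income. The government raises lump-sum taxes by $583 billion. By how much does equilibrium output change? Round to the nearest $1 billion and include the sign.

−$1,749 billion

A lump-sum tax change of +$583 billion shifts disposable income by −$583 billion; first-round consumption changes by −c × ΔT = −0.75 × (+$583 billion) = −$437.25 billion.
Expenditure multiplier = 1/(1 − MPC) = 1/(1 − 0.75) = 1/0.25 = 4.
The tax multiplier is −c × k = −3, so ΔY = k × (−c·ΔT) = (−$437.25 billion) / 0.25 = −$1,749 billion.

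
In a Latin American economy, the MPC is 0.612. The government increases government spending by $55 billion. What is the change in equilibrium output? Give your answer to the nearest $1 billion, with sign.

Government-spending multiplier = 1/(1 − MPC) = 1/(1 − 0.612) = 1/0.388 ≈ 2.577.
ΔY = k × ΔG = (+$55 billion) / 0.388 ≈ +$142 billion.

+$142 billion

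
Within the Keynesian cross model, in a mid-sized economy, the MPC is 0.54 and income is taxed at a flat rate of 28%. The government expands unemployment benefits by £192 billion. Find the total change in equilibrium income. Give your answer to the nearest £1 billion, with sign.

+£170 billion

The transfer change shifts disposable income by +£192 billion, so first-round consumption changes by c·ΔTR = 0.54 × (+£192 billion) = +£103.68 billion.
Expenditure multiplier = 1/(1 − c(1−t)) = 1/(1 − 0.54×0.72) = 1/0.6112 ≈ 1.636.
The transfer multiplier is c × k ≈ 0.884, so ΔY = k × (c·ΔTR) = (+£103.68 billion) / 0.6112 ≈ +£170 billion.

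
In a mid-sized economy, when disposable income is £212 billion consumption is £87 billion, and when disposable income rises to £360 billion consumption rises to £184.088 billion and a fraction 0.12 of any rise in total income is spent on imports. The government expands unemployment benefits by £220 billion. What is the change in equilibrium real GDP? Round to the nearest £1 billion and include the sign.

MPC = ΔC/ΔYd = (184.088 − 87)/(360 − 212) = 97.088/148 = 0.656.
The transfer change shifts disposable income by +£220 billion, so first-round consumption changes by c·ΔTR = 0.656 × (+£220 billion) = +£144.32 billion.
Expenditure multiplier = 1/(1 − c + m) = 1/(1 − 0.656 + 0.12) = 1/0.464 ≈ 2.155.
The transfer multiplier is c × k ≈ 1.414, so ΔY = k × (c·ΔTR) = (+£144.32 billion) / 0.464 ≈ +£311 billion.

+£311 billion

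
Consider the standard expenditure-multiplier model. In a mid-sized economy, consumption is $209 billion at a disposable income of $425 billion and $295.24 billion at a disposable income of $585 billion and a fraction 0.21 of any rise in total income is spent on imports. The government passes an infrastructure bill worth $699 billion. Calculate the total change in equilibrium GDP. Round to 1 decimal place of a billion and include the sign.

MPC = ΔC/ΔYd = (295.24 − 209)/(585 − 425) = 86.24/160 = 0.539.
Government-spending multiplier = 1/(1 − c + m) = 1/(1 − 0.539 + 0.21) = 1/0.671 ≈ 1.49.
ΔY = k × ΔG = (+$699 billion) / 0.671 ≈ +$1,041.7 billion.

+$1,041.7 billion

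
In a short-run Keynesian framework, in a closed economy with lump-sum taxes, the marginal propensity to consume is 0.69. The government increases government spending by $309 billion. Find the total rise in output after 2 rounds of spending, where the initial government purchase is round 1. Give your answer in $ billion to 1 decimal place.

Round 1 adds ΔG = $309 billion; each later round is MPC = 0.69 times the previous.
After 2 rounds: 309 + 213.21 = ΔG·(1 − c^2)/(1 − c) = 309 × (1 − 0.4761)/0.31 ≈ $522.2 billion.

$522.2 billion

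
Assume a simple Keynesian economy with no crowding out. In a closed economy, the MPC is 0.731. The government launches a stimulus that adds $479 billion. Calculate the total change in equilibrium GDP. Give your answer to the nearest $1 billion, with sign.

+$1,781 billion

Government-spending multiplier = 1/(1 − MPC) = 1/(1 − 0.731) = 1/0.269 ≈ 3.717.
ΔY = k × ΔG = (+$479 billion) / 0.269 ≈ +$1,781 billion.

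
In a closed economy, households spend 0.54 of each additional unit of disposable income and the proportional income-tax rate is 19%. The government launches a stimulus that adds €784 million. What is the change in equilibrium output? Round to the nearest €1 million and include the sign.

Government-spending multiplier = 1/(1 − c(1−t)) = 1/(1 − 0.54×0.81) = 1/0.5626 ≈ 1.777.
ΔY = k × ΔG = (+€784 million) / 0.5626 ≈ +€1,394 million.

+€1,394 million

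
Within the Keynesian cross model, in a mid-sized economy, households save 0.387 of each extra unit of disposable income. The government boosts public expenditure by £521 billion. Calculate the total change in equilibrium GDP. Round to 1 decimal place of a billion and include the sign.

+£1,346.3 billion

MPC = 1 − MPS = 1 − 0.387 = 0.613.
Expenditure multiplier = 1/(1 − MPC) = 1/(1 − 0.613) = 1/0.387 ≈ 2.584.
ΔY = k × ΔG = (+£521 billion) / 0.387 ≈ +£1,346.3 billion.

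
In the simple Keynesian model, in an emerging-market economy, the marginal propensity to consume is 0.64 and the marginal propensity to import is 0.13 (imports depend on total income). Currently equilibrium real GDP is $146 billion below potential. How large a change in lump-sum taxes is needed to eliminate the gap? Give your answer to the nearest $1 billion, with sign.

−$112 billion

Spending multiplier = 1/(1 − c + m) = 1/(1 − 0.64 + 0.13) = 1/0.49 ≈ 2.041.
Tax multiplier = −c·k = −0.64/0.49 ≈ −1.306. Need ΔY = +$146 billion, so ΔT = ΔY/(−c·k) = −(+$146 billion) × 0.49 / 0.64 ≈ −$112 billion.
The government should cut lump-sum taxes by $112 billion.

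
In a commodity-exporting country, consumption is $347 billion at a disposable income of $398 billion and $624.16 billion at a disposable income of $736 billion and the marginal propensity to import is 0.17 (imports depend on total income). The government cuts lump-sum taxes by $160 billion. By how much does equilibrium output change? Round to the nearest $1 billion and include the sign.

+$375 billion

MPC = ΔC/ΔYd = (624.16 − 347)/(736 − 398) = 277.16/338 = 0.82.
A lump-sum tax change of −$160 billion shifts disposable income by +$160 billion; first-round consumption changes by −c × ΔT = −0.82 × (−$160 billion) = +$131.2 billion.
Expenditure multiplier = 1/(1 − c + m) = 1/(1 − 0.82 + 0.17) = 1/0.35 ≈ 2.857.
The tax multiplier is −c × k ≈ −2.343, so ΔY = k × (−c·ΔT) = (+$131.2 billion) / 0.35 ≈ +$375 billion.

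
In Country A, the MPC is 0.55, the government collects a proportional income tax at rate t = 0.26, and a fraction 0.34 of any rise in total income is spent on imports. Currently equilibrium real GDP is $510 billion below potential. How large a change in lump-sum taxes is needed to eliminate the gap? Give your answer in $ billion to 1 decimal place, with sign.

Spending multiplier = 1/(1 − c(1−t) + m) = 1/(1 − 0.55×0.74 + 0.34) = 1/0.933 ≈ 1.072.
Tax multiplier = −c·k = −0.55/0.933 ≈ −0.589. Need ΔY = +$510 billion, so ΔT = ΔY/(−c·k) = −(+$510 billion) × 0.933 / 0.55 ≈ −$865.1 billion.
The government should cut lump-sum taxes by $865.1 billion.

−$865.1 billion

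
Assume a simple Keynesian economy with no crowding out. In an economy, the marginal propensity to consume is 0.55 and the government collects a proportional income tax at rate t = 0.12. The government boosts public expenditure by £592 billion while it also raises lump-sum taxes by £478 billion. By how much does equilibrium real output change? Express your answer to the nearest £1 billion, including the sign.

Expenditure multiplier = 1/(1 − c(1−t)) = 1/(1 − 0.55×0.88) = 1/0.516 ≈ 1.938.
ΔG contributes k·ΔG = (+£592 billion) / 0.516 ≈ +£1,147.3 billion.
ΔT of +£478 billion changes first-round spending by −c·ΔT = −£262.9 billion, contributing k·(−c·ΔT) = (−£262.9 billion) / 0.516 ≈ −£509.5 billion.
Net ΔY = k(ΔG − c·ΔT) = (+£329.1 billion) / 0.516 ≈ +£638 billion.

+£638 billion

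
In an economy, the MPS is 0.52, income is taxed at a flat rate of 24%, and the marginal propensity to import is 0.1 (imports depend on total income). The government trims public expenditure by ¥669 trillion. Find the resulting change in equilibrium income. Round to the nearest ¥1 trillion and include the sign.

MPC = 1 − MPS = 1 − 0.52 = 0.48.
Government-spending multiplier = 1/(1 − c(1−t) + m) = 1/(1 − 0.48×0.76 + 0.1) = 1/0.7352 ≈ 1.36.
ΔY = k × ΔG = (−¥669 trillion) / 0.7352 ≈ −¥910 trillion.

−¥910 trillion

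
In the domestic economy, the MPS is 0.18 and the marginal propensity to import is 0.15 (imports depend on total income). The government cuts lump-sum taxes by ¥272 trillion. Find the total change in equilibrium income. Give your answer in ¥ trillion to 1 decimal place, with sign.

+¥675.9 trillion

MPC = 1 − MPS = 1 − 0.18 = 0.82.
A lump-sum tax change of −¥272 trillion shifts disposable income by +¥272 trillion; first-round consumption changes by −c × ΔT = −0.82 × (−¥272 trillion) = +¥223.04 trillion.
Expenditure multiplier = 1/(1 − c + m) = 1/(1 − 0.82 + 0.15) = 1/0.33 ≈ 3.03.
The tax multiplier is −c × k ≈ −2.485, so ΔY = k × (−c·ΔT) = (+¥223.04 trillion) / 0.33 ≈ +¥675.9 trillion.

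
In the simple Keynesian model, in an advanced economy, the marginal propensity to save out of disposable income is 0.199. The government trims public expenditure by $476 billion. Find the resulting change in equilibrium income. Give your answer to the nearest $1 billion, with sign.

MPC = 1 − MPS = 1 − 0.199 = 0.801.
Spending multiplier = 1/(1 − MPC) = 1/(1 − 0.801) = 1/0.199 ≈ 5.025.
ΔY = k × ΔG = (−$476 billion) / 0.199 ≈ −$2,392 billion.

−$2,392 billion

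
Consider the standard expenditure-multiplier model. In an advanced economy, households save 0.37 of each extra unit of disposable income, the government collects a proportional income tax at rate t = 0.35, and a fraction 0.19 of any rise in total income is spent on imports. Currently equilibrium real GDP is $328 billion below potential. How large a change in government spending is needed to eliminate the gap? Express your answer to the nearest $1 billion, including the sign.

+$256 billion

MPC = 1 − MPS = 1 − 0.37 = 0.63.
Spending multiplier = 1/(1 − c(1−t) + m) = 1/(1 − 0.63×0.65 + 0.19) = 1/0.7805 ≈ 1.281.
Need ΔY = +$328 billion, so ΔG = ΔY/k = (+$328 billion) × 0.7805 ≈ +$256 billion.
The government should increase government spending by $256 billion.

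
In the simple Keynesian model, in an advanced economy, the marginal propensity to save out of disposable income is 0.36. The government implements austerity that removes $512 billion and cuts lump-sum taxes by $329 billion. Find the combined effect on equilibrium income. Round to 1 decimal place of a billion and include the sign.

MPC = 1 − MPS = 1 − 0.36 = 0.64.
Expenditure multiplier = 1/(1 − MPC) = 1/(1 − 0.64) = 1/0.36 ≈ 2.778.
ΔG contributes k·ΔG = (−$512 billion) / 0.36 ≈ −$1,422.2 billion.
ΔT of −$329 billion changes first-round spending by −c·ΔT = +$210.56 billion, contributing k·(−c·ΔT) = (+$210.56 billion) / 0.36 ≈ +$584.9 billion.
Net ΔY = k(ΔG − c·ΔT) = (−$301.44 billion) / 0.36 ≈ −$837.3 billion.

−$837.3 billion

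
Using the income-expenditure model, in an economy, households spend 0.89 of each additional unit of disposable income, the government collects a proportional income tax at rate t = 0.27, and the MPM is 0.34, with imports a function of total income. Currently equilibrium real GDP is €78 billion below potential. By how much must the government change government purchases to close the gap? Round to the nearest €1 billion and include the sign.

+€54 billion

Spending multiplier = 1/(1 − c(1−t) + m) = 1/(1 − 0.89×0.73 + 0.34) = 1/0.6903 ≈ 1.449.
Need ΔY = +€78 billion, so ΔG = ΔY/k = (+€78 billion) × 0.6903 ≈ +€54 billion.
The government should increase government purchases by €54 billion.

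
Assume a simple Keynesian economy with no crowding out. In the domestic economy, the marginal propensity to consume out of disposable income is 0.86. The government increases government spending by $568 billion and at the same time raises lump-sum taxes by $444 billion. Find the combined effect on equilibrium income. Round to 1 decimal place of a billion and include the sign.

Expenditure multiplier = 1/(1 − MPC) = 1/(1 − 0.86) = 1/0.14 ≈ 7.143.
ΔG contributes k·ΔG = (+$568 billion) / 0.14 ≈ +$4,057.1 billion.
ΔT of +$444 billion changes first-round spending by −c·ΔT = −$381.84 billion, contributing k·(−c·ΔT) = (−$381.84 billion) / 0.14 ≈ −$2,727.4 billion.
Net ΔY = k(ΔG − c·ΔT) = (+$186.16 billion) / 0.14 ≈ +$1,329.7 billion.

+$1,329.7 billion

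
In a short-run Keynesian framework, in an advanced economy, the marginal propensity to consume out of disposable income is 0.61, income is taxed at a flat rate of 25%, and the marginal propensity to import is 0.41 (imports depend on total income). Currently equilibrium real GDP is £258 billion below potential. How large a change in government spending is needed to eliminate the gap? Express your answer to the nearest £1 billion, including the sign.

+£246 billion

Spending multiplier = 1/(1 − c(1−t) + m) = 1/(1 − 0.61×0.75 + 0.41) = 1/0.9525 ≈ 1.05.
Need ΔY = +£258 billion, so ΔG = ΔY/k = (+£258 billion) × 0.9525 ≈ +£246 billion.
The government should increase government spending by £246 billion.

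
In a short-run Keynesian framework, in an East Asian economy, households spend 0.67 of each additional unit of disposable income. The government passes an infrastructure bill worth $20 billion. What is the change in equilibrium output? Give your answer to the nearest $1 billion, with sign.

+$61 billion

Spending multiplier = 1/(1 − MPC) = 1/(1 − 0.67) = 1/0.33 ≈ 3.03.
ΔY = k × ΔG = (+$20 billion) / 0.33 ≈ +$61 billion.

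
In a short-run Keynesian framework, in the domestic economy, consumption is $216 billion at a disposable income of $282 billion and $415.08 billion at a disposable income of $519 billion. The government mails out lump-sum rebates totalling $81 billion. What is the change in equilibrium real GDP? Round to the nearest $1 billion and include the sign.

MPC = ΔC/ΔYd = (415.08 − 216)/(519 − 282) = 199.08/237 = 0.84.
A lump-sum tax change of −$81 billion shifts disposable income by +$81 billion; first-round consumption changes by −c × ΔT = −0.84 × (−$81 billion) = +$68.04 billion.
Expenditure multiplier = 1/(1 − MPC) = 1/(1 − 0.84) = 1/0.16 = 6.25.
The tax multiplier is −c × k = −5.25, so ΔY = k × (−c·ΔT) = (+$68.04 billion) / 0.16 ≈ +$425 billion.

+$425 billion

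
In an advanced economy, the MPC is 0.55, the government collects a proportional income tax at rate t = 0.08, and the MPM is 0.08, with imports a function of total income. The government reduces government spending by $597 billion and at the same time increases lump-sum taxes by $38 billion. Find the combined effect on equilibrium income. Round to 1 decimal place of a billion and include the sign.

Expenditure multiplier = 1/(1 − c(1−t) + m) = 1/(1 − 0.55×0.92 + 0.08) = 1/0.574 ≈ 1.742.
ΔG contributes k·ΔG = (−$597 billion) / 0.574 ≈ −$1,040.1 billion.
ΔT of +$38 billion changes first-round spending by −c·ΔT = −$20.9 billion, contributing k·(−c·ΔT) = (−$20.9 billion) / 0.574 ≈ −$36.4 billion.
Net ΔY = k(ΔG − c·ΔT) = (−$617.9 billion) / 0.574 ≈ −$1,076.5 billion.

−$1,076.5 billion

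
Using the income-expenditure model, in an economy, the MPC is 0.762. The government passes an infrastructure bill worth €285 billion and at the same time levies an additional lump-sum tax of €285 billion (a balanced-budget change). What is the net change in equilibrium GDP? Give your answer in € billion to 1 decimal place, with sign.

Expenditure multiplier = 1/(1 − MPC) = 1/(1 − 0.762) = 1/0.238 ≈ 4.202.
ΔG contributes k·ΔG = (+€285 billion) / 0.238 ≈ +€1,197.5 billion.
ΔT of +€285 billion changes first-round spending by −c·ΔT = −€217.17 billion, contributing k·(−c·ΔT) = (−€217.17 billion) / 0.238 ≈ −€912.5 billion.
With ΔG = ΔT and no other leakages, the balanced-budget multiplier is 1, so ΔY = ΔG = +€285 billion.

+€285.0 billion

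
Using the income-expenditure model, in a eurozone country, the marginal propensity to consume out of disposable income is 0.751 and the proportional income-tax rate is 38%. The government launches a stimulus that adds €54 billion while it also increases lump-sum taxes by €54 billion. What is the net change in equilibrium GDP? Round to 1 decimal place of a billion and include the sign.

+€25.2 billion

Expenditure multiplier = 1/(1 − c(1−t)) = 1/(1 − 0.751×0.62) = 1/0.53438 ≈ 1.871.
ΔG contributes k·ΔG = (+€54 billion) / 0.53438 ≈ +€101.1 billion.
ΔT of +€54 billion changes first-round spending by −c·ΔT = −€40.554 billion, contributing k·(−c·ΔT) = (−€40.554 billion) / 0.53438 ≈ −€75.9 billion.
Net ΔY = k(ΔG − c·ΔT) = (+€13.446 billion) / 0.53438 ≈ +€25.2 billion.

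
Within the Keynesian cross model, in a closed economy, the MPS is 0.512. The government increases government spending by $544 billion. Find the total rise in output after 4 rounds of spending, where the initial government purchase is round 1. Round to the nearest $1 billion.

$1,002 billion

MPC = 1 − MPS = 1 − 0.512 = 0.488.
Round 1 adds ΔG = $544 billion; each later round is MPC = 0.488 times the previous.
After 4 rounds: 544 + 265.472 + 129.550336 + 63.220563968 = ΔG·(1 − c^4)/(1 − c) = 544 × (1 − 0.056712564736)/0.512 ≈ $1,002 billion.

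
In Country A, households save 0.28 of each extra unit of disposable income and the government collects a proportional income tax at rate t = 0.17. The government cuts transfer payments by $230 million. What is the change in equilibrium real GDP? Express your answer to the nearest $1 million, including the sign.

−$412 million

MPC = 1 − MPS = 1 − 0.28 = 0.72.
The transfer change shifts disposable income by −$230 million, so first-round consumption changes by c·ΔTR = 0.72 × (−$230 million) = −$165.6 million.
Expenditure multiplier = 1/(1 − c(1−t)) = 1/(1 − 0.72×0.83) = 1/0.4024 ≈ 2.485.
The transfer multiplier is c × k ≈ 1.789, so ΔY = k × (c·ΔTR) = (−$165.6 million) / 0.4024 ≈ −$412 million.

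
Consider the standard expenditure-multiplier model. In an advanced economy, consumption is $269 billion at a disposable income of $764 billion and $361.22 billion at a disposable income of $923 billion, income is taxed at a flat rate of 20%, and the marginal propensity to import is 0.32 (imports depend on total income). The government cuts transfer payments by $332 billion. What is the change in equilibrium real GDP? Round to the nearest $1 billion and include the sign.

MPC = ΔC/ΔYd = (361.22 − 269)/(923 − 764) = 92.22/159 = 0.58.
The transfer change shifts disposable income by −$332 billion, so first-round consumption changes by c·ΔTR = 0.58 × (−$332 billion) = −$192.56 billion.
Expenditure multiplier = 1/(1 − c(1−t) + m) = 1/(1 − 0.58×0.8 + 0.32) = 1/0.856 ≈ 1.168.
The transfer multiplier is c × k ≈ 0.678, so ΔY = k × (c·ΔTR) = (−$192.56 billion) / 0.856 ≈ −$225 billion.

−$225 billion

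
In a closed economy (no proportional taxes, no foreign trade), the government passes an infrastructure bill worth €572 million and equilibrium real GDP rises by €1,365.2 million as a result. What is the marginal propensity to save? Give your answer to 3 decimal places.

0.419

Implied spending multiplier k = ΔY/ΔG = 1,365.2/572 ≈ 2.3867.
Since k = 1/(1 − MPC), MPC = 1 − 1/k = 1 − ΔG/ΔY = 1 − 572/1,365.2 ≈ 0.581.
MPS = 1 − MPC = 0.419.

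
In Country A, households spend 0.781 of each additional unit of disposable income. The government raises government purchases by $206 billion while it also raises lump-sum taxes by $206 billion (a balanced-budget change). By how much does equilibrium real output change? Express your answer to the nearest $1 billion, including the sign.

+$206 billion

Expenditure multiplier = 1/(1 − MPC) = 1/(1 − 0.781) = 1/0.219 ≈ 4.566.
ΔG contributes k·ΔG = (+$206 billion) / 0.219 ≈ +$940.6 billion.
ΔT of +$206 billion changes first-round spending by −c·ΔT = −$160.886 billion, contributing k·(−c·ΔT) = (−$160.886 billion) / 0.219 ≈ −$734.6 billion.
With ΔG = ΔT and no other leakages, the balanced-budget multiplier is 1, so ΔY = ΔG = +$206 billion.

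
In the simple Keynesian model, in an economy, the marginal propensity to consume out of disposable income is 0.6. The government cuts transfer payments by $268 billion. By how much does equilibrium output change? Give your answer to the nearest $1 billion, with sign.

The transfer change shifts disposable income by −$268 billion, so first-round consumption changes by c·ΔTR = 0.6 × (−$268 billion) = −$160.8 billion.
Expenditure multiplier = 1/(1 − MPC) = 1/(1 − 0.6) = 1/0.4 = 2.5.
The transfer multiplier is c × k = 1.5, so ΔY = k × (c·ΔTR) = (−$160.8 billion) / 0.4 = −$402 billion.

−$402 billion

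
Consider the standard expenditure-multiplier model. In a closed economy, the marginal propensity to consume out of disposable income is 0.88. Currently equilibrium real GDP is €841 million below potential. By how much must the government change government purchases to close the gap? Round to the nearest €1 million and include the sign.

Spending multiplier = 1/(1 − MPC) = 1/(1 − 0.88) = 1/0.12 ≈ 8.333.
Need ΔY = +€841 million, so ΔG = ΔY/k = (+€841 million) × 0.12 ≈ +€101 million.
The government should increase government purchases by €101 million.

+€101 million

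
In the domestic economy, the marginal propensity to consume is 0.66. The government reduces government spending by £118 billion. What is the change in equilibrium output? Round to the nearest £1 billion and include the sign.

Expenditure multiplier = 1/(1 − MPC) = 1/(1 − 0.66) = 1/0.34 ≈ 2.941.
ΔY = k × ΔG = (−£118 billion) / 0.34 ≈ −£347 billion.

−£347 billion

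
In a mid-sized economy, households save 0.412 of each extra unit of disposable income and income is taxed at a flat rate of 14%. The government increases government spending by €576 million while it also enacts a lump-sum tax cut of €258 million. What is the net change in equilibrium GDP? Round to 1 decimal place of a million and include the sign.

+€1,472.1 million

MPC = 1 − MPS = 1 − 0.412 = 0.588.
Expenditure multiplier = 1/(1 − c(1−t)) = 1/(1 − 0.588×0.86) = 1/0.49432 ≈ 2.023.
ΔG contributes k·ΔG = (+€576 million) / 0.49432 ≈ +€1,165.2 million.
ΔT of −€258 million changes first-round spending by −c·ΔT = +€151.704 million, contributing k·(−c·ΔT) = (+€151.704 million) / 0.49432 ≈ +€306.9 million.
Net ΔY = k(ΔG − c·ΔT) = (+€727.704 million) / 0.49432 ≈ +€1,472.1 million.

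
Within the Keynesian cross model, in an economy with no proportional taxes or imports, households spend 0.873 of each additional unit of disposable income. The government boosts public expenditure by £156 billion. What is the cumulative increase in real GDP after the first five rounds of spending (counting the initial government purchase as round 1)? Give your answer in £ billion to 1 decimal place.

£605.5 billion

Round 1 adds ΔG = £156 billion; each later round is MPC = 0.873 times the previous.
After 5 rounds: 156 + 136.188 + 118.892124 + 103.792824252 + 90.611135571996 = ΔG·(1 − c^5)/(1 − c) = 156 × (1 − 0.507073854835593)/0.127 ≈ £605.5 billion.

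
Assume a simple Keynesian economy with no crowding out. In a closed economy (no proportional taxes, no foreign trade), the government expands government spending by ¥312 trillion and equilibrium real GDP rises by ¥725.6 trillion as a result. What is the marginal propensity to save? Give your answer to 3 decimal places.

0.430

Implied spending multiplier k = ΔY/ΔG = 725.6/312 ≈ 2.3256.
Since k = 1/(1 − MPC), MPC = 1 − 1/k = 1 − ΔG/ΔY = 1 − 312/725.6 ≈ 0.570.
MPS = 1 − MPC = 0.430.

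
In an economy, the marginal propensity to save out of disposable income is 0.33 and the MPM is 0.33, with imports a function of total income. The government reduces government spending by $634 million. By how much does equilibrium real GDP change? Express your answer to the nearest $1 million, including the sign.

−$961 million

MPC = 1 − MPS = 1 − 0.33 = 0.67.
Government-spending multiplier = 1/(1 − c + m) = 1/(1 − 0.67 + 0.33) = 1/0.66 ≈ 1.515.
ΔY = k × ΔG = (−$634 million) / 0.66 ≈ −$961 million.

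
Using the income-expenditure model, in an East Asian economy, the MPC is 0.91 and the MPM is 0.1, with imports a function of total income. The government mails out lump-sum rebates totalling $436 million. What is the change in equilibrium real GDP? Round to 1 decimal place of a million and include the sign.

A lump-sum tax change of −$436 million shifts disposable income by +$436 million; first-round consumption changes by −c × ΔT = −0.91 × (−$436 million) = +$396.76 million.
Expenditure multiplier = 1/(1 − c + m) = 1/(1 − 0.91 + 0.1) = 1/0.19 ≈ 5.263.
The tax multiplier is −c × k ≈ −4.789, so ΔY = k × (−c·ΔT) = (+$396.76 million) / 0.19 ≈ +$2,088.2 million.

+$2,088.2 million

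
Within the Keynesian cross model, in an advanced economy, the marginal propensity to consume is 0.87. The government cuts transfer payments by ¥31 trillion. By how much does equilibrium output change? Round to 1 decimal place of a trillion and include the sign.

The transfer change shifts disposable income by −¥31 trillion, so first-round consumption changes by c·ΔTR = 0.87 × (−¥31 trillion) = −¥26.97 trillion.
Expenditure multiplier = 1/(1 − MPC) = 1/(1 − 0.87) = 1/0.13 ≈ 7.692.
The transfer multiplier is c × k ≈ 6.692, so ΔY = k × (c·ΔTR) = (−¥26.97 trillion) / 0.13 ≈ −¥207.5 trillion.

−¥207.5 trillion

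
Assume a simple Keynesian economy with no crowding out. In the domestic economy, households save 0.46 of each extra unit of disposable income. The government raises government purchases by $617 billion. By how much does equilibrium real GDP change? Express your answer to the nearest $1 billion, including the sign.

MPC = 1 − MPS = 1 − 0.46 = 0.54.
Spending multiplier = 1/(1 − MPC) = 1/(1 − 0.54) = 1/0.46 ≈ 2.174.
ΔY = k × ΔG = (+$617 billion) / 0.46 ≈ +$1,341 billion.

+$1,341 billion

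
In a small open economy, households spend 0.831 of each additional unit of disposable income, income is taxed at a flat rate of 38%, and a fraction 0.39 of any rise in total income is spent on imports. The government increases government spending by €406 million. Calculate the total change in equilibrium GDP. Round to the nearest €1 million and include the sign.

Expenditure multiplier = 1/(1 − c(1−t) + m) = 1/(1 − 0.831×0.62 + 0.39) = 1/0.87478 ≈ 1.143.
ΔY = k × ΔG = (+€406 million) / 0.87478 ≈ +€464 million.

+€464 million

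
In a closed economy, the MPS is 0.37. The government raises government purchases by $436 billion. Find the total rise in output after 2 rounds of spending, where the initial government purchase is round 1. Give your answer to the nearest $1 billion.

$711 billion

MPC = 1 − MPS = 1 − 0.37 = 0.63.
Round 1 adds ΔG = $436 billion; each later round is MPC = 0.63 times the previous.
After 2 rounds: 436 + 274.68 = ΔG·(1 − c^2)/(1 − c) = 436 × (1 − 0.3969)/0.37 ≈ $711 billion.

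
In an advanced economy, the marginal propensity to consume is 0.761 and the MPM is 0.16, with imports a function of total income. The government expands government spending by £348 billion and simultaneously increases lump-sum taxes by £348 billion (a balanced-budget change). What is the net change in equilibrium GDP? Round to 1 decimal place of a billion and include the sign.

+£208.5 billion

Expenditure multiplier = 1/(1 − c + m) = 1/(1 − 0.761 + 0.16) = 1/0.399 ≈ 2.506.
ΔG contributes k·ΔG = (+£348 billion) / 0.399 ≈ +£872.2 billion.
ΔT of +£348 billion changes first-round spending by −c·ΔT = −£264.828 billion, contributing k·(−c·ΔT) = (−£264.828 billion) / 0.399 ≈ −£663.7 billion.
Net ΔY = k(ΔG − c·ΔT) = (+£83.172 billion) / 0.399 ≈ +£208.5 billion.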